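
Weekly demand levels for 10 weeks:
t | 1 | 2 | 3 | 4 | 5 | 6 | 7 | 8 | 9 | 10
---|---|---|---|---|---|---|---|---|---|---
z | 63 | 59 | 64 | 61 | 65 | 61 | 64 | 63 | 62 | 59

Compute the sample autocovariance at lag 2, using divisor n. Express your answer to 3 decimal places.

1.338

Mean z̄ = (63 + 59 + 64 + 61 + 65 + 61 + 64 + 63 + 62 + 59)/10 = 62.1000
Σ_{t=1}^{8}(z_t−z̄)(z_{t+2}−z̄) = 13.3800
γ_2 = 13.3800 / 10 = 1.338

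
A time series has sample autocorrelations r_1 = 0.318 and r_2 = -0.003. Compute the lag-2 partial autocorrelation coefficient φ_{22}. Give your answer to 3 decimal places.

φ_{22} = (r_2 − r_1²) / (1 − r_1²)
r_1² = (0.318)² = 0.101124
Numerator = -0.003 − 0.1011 = -0.1041; denominator = 1 − 0.1011 = 0.8989
φ_{22} = -0.1041 / 0.8989 = -0.116

-0.116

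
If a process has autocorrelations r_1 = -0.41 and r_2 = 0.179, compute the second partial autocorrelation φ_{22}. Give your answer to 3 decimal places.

φ_{22} = (r_2 − r_1²) / (1 − r_1²)
r_1² = (-0.41)² = 0.1681
Numerator = 0.179 − 0.1681 = 0.0109; denominator = 1 − 0.1681 = 0.8319
φ_{22} = 0.0109 / 0.8319 = 0.013

0.013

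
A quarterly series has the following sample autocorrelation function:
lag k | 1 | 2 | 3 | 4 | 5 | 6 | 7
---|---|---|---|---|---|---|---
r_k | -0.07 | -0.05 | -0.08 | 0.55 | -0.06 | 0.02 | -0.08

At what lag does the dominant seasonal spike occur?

The largest autocorrelation is r_4 = 0.55; the remaining lags stay at or below 0.02.
The dominant spike at lag 4 indicates a seasonal period of 4.

4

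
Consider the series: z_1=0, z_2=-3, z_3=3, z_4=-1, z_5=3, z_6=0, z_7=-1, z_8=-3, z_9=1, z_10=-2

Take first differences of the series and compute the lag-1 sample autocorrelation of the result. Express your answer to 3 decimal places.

First differences Δz: -3, 6, -4, 4, -3, -1, -2, 4, -3
Mean of differences = -0.2222
Numerator Σ(Δz_t−Δz̄)(Δz_{t+1}−Δz̄) = -84.1605
Denominator Σ(Δz_t−Δz̄)² = 115.5556
r_1(Δz) = -84.1605 / 115.5556 = -0.728

-0.728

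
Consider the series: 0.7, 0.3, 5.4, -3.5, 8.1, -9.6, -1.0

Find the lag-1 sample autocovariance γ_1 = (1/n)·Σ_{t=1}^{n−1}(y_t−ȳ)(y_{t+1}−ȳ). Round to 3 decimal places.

-16.232

Mean ȳ = (0.7 + 0.3 + 5.4 − 3.5 + 8.1 − 9.6 − 1.0)/7 = 0.0571
Σ_{t=1}^{6}(y_t−ȳ)(y_{t+1}−ȳ) = -113.6233
γ_1 = -113.6233 / 7 = -16.232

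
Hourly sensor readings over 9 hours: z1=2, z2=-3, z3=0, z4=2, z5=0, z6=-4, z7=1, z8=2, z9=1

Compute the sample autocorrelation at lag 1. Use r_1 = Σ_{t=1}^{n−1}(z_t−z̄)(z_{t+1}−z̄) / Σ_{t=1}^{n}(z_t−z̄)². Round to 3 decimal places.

Mean z̄ = (2 − 3 + 0 + 2 + 0 − 4 + 1 + 2 + 1)/9 = 0.1111
Numerator Σ_{t=1}^{8}(z_t−z̄)(z_{t+1}−z̄) = -5.7901
Denominator Σ(z_t−z̄)² = 38.8889
r_1 = -5.7901 / 38.8889 = -0.149

-0.149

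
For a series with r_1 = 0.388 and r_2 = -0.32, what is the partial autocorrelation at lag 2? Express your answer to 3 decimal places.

φ_{22} = (r_2 − r_1²) / (1 − r_1²)
r_1² = (0.388)² = 0.150544
Numerator = -0.32 − 0.1505 = -0.4705; denominator = 1 − 0.1505 = 0.8495
φ_{22} = -0.4705 / 0.8495 = -0.554

-0.554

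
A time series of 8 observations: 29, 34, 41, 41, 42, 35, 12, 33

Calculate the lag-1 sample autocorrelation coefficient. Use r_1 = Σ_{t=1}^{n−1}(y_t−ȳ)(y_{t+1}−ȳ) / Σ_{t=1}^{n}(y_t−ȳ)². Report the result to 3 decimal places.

Mean ȳ = (29 + 34 + 41 + 41 + 42 + 35 + 12 + 33)/8 = 33.3750
Deviations from mean: -4.3750, 0.6250, 7.6250, 7.6250, 8.6250, 1.6250, -21.3750, -0.3750
Σ(y_t−ȳ)(y_{t+1}−ȳ) = (-2.7344) + (4.7656) + (58.1406) + (65.7656) + (14.0156) + (-34.7344) + (8.0156) = 113.2344
Denominator Σ(y_t−ȳ)² = 669.8750
r_1 = 113.2344 / 669.8750 = 0.169

0.169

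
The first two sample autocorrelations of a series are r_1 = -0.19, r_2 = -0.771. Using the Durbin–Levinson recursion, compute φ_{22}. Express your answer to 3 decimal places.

-0.837

φ_{22} = (r_2 − r_1²) / (1 − r_1²)
r_1² = (-0.19)² = 0.0361
Numerator = -0.771 − 0.0361 = -0.8071; denominator = 1 − 0.0361 = 0.9639
φ_{22} = -0.8071 / 0.9639 = -0.837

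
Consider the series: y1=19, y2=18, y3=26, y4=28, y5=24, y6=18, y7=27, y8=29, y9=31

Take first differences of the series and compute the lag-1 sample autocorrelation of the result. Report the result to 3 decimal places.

First differences Δy: -1, 8, 2, -4, -6, 9, 2, 2
Mean of differences = 1.5000
Numerator Σ(Δy_t−Δȳ)(Δy_{t+1}−Δȳ) = -26.7500
Denominator Σ(Δy_t−Δȳ)² = 192.0000
r_1(Δy) = -26.7500 / 192.0000 = -0.139

-0.139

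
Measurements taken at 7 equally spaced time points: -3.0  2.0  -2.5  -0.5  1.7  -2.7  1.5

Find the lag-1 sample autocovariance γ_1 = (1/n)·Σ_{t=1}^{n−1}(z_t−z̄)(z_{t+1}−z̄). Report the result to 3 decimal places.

Mean z̄ = (-3.0 + 2.0 − 2.5 − 0.5 + 1.7 − 2.7 + 1.5)/7 = -0.5000
Σ_{t=1}^{6}(z_t−z̄)(z_{t+1}−z̄) = -20.4900
γ_1 = -20.4900 / 7 = -2.927

-2.927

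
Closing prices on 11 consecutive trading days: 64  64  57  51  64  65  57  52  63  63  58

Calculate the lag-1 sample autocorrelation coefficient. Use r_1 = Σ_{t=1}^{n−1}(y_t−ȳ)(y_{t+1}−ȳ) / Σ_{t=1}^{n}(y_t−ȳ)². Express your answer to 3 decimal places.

Mean ȳ = (64 + 64 + 57 + 51 + 64 + 65 + 57 + 52 + 63 + 63 + 58)/11 = 59.8182
Numerator Σ_{t=1}^{10}(y_t−ȳ)(y_{t+1}−ȳ) = 2.2397
Denominator Σ(y_t−ȳ)² = 257.6364
r_1 = 2.2397 / 257.6364 = 0.009

0.009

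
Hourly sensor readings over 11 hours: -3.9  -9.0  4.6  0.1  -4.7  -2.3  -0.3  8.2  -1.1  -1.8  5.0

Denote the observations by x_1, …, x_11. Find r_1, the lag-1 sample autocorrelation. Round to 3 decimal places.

Mean x̄ = (-3.9 − 9.0 + 4.6 + 0.1 − 4.7 − 2.3 − 0.3 + 8.2 − 1.1 − 1.8 + 5.0)/11 = -0.4727
Numerator Σ_{t=1}^{10}(x_t−x̄)(x_{t+1}−x̄) = -16.5117
Denominator Σ(x_t−x̄)² = 239.0818
r_1 = -16.5117 / 239.0818 = -0.069

-0.069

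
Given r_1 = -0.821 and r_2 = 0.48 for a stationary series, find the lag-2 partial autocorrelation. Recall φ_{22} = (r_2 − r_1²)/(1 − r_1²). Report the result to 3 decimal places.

-0.595

φ_{22} = (r_2 − r_1²) / (1 − r_1²)
r_1² = (-0.821)² = 0.674041
Numerator = 0.48 − 0.6740 = -0.1940; denominator = 1 − 0.6740 = 0.3260
φ_{22} = -0.1940 / 0.3260 = -0.595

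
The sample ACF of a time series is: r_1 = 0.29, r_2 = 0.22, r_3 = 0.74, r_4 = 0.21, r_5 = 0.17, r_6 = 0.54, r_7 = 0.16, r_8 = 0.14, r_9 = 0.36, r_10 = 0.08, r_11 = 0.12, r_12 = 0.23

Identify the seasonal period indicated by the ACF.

The largest autocorrelation is r_3 = 0.74, with weaker echoes at lags 6 (0.54) and 9 (0.36); the remaining lags stay at or below 0.29. The elevated value at lag 1 (0.29), dropping to 0.22 at lag 2, reflects decaying short-term dependence rather than seasonality.
The dominant spike at lag 3 indicates a seasonal period of 3.

3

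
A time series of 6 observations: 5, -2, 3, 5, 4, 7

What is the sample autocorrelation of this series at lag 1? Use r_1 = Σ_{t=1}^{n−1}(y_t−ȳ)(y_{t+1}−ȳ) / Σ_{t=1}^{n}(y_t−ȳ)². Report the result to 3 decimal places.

Mean ȳ = (5 − 2 + 3 + 5 + 4 + 7)/6 = 3.6667
Σ(y_t−ȳ)(y_{t+1}−ȳ) = (-7.5556) + (3.7778) + (-0.8889) + (0.4444) + (1.1111) = -3.1111
Denominator Σ(y_t−ȳ)² = 47.3333
r_1 = -3.1111 / 47.3333 = -0.066

-0.066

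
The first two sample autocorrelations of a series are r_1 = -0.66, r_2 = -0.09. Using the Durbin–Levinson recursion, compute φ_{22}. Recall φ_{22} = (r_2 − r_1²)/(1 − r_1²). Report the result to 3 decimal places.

-0.931

φ_{22} = (r_2 − r_1²) / (1 − r_1²)
r_1² = (-0.66)² = 0.4356
Numerator = -0.09 − 0.4356 = -0.5256; denominator = 1 − 0.4356 = 0.5644
φ_{22} = -0.5256 / 0.5644 = -0.931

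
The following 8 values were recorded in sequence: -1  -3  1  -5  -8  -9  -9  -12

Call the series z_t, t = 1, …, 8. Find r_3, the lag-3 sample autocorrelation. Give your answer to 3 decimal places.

-0.091

Mean z̄ = (-1 − 3 + 1 − 5 − 8 − 9 − 9 − 12)/8 = -5.7500
Deviations from mean: 4.7500, 2.7500, 6.7500, 0.7500, -2.2500, -3.2500, -3.2500, -6.2500
Σ(z_t−z̄)(z_{t+3}−z̄) = (3.5625) + (-6.1875) + (-21.9375) + (-2.4375) + (14.0625) = -12.9375
Denominator Σ(z_t−z̄)² = 141.5000
r_3 = -12.9375 / 141.5000 = -0.091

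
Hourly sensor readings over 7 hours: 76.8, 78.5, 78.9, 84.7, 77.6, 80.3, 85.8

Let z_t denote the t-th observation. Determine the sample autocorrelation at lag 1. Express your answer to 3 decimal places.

-0.123

Mean z̄ = (76.8 + 78.5 + 78.9 + 84.7 + 77.6 + 80.3 + 85.8)/7 = 80.3714
Deviations from mean: -3.5714, -1.8714, -1.4714, 4.3286, -2.7714, -0.0714, 5.4286
Σ(z_t−z̄)(z_{t+1}−z̄) = (6.6837) + (2.7537) + (-6.3692) + (-11.9963) + (0.1980) + (-0.3878) = -9.1180
Denominator Σ(z_t−z̄)² = 74.3143
r_1 = -9.1180 / 74.3143 = -0.123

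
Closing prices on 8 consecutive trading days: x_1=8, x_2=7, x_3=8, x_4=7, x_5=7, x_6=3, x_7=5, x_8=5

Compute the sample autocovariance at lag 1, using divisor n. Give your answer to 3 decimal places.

0.961

Mean x̄ = (8 + 7 + 8 + 7 + 7 + 3 + 5 + 5)/8 = 6.2500
Deviations: 1.7500, 0.7500, 1.7500, 0.7500, 0.7500, -3.2500, -1.2500, -1.2500
Σ_{t=1}^{7}(x_t−x̄)(x_{t+1}−x̄) = 7.6875
γ_1 = 7.6875 / 8 = 0.961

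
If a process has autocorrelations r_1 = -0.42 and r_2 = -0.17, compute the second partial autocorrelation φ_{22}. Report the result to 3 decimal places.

φ_{22} = (r_2 − r_1²) / (1 − r_1²)
r_1² = (-0.42)² = 0.1764
Numerator = -0.17 − 0.1764 = -0.3464; denominator = 1 − 0.1764 = 0.8236
φ_{22} = -0.3464 / 0.8236 = -0.421

-0.421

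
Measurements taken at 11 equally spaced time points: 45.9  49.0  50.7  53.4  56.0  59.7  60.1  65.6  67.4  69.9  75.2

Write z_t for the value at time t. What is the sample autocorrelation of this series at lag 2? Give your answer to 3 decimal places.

Mean z̄ = (45.9 + 49.0 + 50.7 + 53.4 + 56.0 + 59.7 + 60.1 + 65.6 + 67.4 + 69.9 + 75.2)/11 = 59.3545
Numerator Σ_{t=1}^{9}(z_t−z̄)(z_{t+2}−z̄) = 404.0740
Denominator Σ(z_t−z̄)² = 876.5473
r_2 = 404.0740 / 876.5473 = 0.461

0.461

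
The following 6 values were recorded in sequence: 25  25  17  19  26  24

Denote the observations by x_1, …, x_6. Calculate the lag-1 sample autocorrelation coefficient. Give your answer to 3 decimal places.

0.075

Mean x̄ = (25 + 25 + 17 + 19 + 26 + 24)/6 = 22.6667
Deviations from mean: 2.3333, 2.3333, -5.6667, -3.6667, 3.3333, 1.3333
Numerator Σ_{t=1}^{5}(x_t−x̄)(x_{t+1}−x̄) = 5.2222
Denominator Σ(x_t−x̄)² = 69.3333
r_1 = 5.2222 / 69.3333 = 0.075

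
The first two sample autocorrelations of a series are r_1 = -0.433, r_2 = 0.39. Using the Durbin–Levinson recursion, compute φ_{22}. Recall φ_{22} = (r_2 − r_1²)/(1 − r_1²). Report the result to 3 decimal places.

0.249

φ_{22} = (r_2 − r_1²) / (1 − r_1²)
r_1² = (-0.433)² = 0.187489
Numerator = 0.39 − 0.1875 = 0.2025; denominator = 1 − 0.1875 = 0.8125
φ_{22} = 0.2025 / 0.8125 = 0.249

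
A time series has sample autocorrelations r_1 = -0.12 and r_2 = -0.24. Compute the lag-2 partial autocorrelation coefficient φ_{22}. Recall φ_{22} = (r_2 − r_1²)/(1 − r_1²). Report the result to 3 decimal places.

φ_{22} = (r_2 − r_1²) / (1 − r_1²)
r_1² = (-0.12)² = 0.0144
Numerator = -0.24 − 0.0144 = -0.2544; denominator = 1 − 0.0144 = 0.9856
φ_{22} = -0.2544 / 0.9856 = -0.258

-0.258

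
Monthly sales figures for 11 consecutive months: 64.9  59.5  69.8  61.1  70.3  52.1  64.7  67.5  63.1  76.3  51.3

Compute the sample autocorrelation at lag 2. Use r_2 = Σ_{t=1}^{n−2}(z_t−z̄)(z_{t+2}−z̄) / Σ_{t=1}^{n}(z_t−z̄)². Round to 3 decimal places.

Mean z̄ = (64.9 + 59.5 + 69.8 + 61.1 + 70.3 + 52.1 + 64.7 + 67.5 + 63.1 + 76.3 + 51.3)/11 = 63.6909
Numerator Σ_{t=1}^{9}(z_t−z̄)(z_{t+2}−z̄) = 105.9244
Denominator Σ(z_t−z̄)² = 569.4891
r_2 = 105.9244 / 569.4891 = 0.186

0.186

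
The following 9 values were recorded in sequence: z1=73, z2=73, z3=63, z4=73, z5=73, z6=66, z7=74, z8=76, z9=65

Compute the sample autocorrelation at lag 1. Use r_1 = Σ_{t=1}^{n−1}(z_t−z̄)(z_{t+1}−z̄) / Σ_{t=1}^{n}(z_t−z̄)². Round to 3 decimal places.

-0.367

Mean z̄ = (73 + 73 + 63 + 73 + 73 + 66 + 74 + 76 + 65)/9 = 70.6667
Numerator Σ_{t=1}^{8}(z_t−z̄)(z_{t+1}−z̄) = -63.7778
Denominator Σ(z_t−z̄)² = 174.0000
r_1 = -63.7778 / 174.0000 = -0.367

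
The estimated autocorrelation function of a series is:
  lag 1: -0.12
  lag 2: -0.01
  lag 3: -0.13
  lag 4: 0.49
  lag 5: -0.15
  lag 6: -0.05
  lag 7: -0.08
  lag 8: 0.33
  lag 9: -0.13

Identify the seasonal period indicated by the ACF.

The largest autocorrelation is r_4 = 0.49, with a weaker echo at lag 8 (0.33); the remaining lags stay at or below -0.01.
The dominant spike at lag 4 indicates a seasonal period of 4.

4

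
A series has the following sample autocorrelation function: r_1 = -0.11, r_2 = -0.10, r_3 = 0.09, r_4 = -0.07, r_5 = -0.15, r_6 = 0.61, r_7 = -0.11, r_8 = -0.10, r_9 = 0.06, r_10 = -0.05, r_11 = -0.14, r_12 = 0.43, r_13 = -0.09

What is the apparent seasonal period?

6

The largest autocorrelation is r_6 = 0.61, with a weaker echo at lag 12 (0.43); the remaining lags stay at or below 0.09.
The dominant spike at lag 6 indicates a seasonal period of 6.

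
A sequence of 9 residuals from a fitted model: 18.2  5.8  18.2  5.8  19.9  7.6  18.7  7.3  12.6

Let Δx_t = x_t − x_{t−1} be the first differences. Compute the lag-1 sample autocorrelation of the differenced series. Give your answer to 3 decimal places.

First differences Δx: -12.4, 12.4, -12.4, 14.1, -12.3, 11.1, -11.4, 5.3
Mean of differences = -0.7000
Numerator Σ(Δx_t−Δx̄)(Δx_{t+1}−Δx̄) = -978.7200
Denominator Σ(Δx_t−Δx̄)² = 1088.7200
r_1(Δx) = -978.7200 / 1088.7200 = -0.899

-0.899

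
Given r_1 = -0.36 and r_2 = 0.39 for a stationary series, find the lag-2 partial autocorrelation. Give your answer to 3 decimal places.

φ_{22} = (r_2 − r_1²) / (1 − r_1²)
r_1² = (-0.36)² = 0.1296
Numerator = 0.39 − 0.1296 = 0.2604; denominator = 1 − 0.1296 = 0.8704
φ_{22} = 0.2604 / 0.8704 = 0.299

0.299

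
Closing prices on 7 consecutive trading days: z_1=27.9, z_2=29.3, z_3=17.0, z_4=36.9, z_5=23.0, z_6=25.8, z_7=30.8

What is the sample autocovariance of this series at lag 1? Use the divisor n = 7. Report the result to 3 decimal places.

Mean z̄ = (27.9 + 29.3 + 17.0 + 36.9 + 23.0 + 25.8 + 30.8)/7 = 27.2429
Deviations: 0.6571, 2.0571, -10.2429, 9.6571, -4.2429, -1.4429, 3.5571
Σ_{t=1}^{6}(z_t−z̄)(z_{t+1}−z̄) = -158.6204
γ_1 = -158.6204 / 7 = -22.660

-22.660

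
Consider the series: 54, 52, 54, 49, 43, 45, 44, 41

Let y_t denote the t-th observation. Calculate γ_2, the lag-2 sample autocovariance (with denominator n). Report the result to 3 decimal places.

Mean ȳ = (54 + 52 + 54 + 49 + 43 + 45 + 44 + 41)/8 = 47.7500
Deviations: 6.2500, 4.2500, 6.2500, 1.2500, -4.7500, -2.7500, -3.7500, -6.7500
Σ_{t=1}^{6}(y_t−ȳ)(y_{t+2}−ȳ) = 47.6250
γ_2 = 47.6250 / 8 = 5.953

5.953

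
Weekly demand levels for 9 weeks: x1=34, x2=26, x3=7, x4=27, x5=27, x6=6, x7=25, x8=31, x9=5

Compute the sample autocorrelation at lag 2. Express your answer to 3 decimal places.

-0.489

Mean x̄ = (34 + 26 + 7 + 27 + 27 + 6 + 25 + 31 + 5)/9 = 20.8889
Σ(x_t−x̄)(x_{t+2}−x̄) = (-182.0988) + (31.2346) + (-84.8765) + (-90.9877) + (25.1235) + (-150.5432) + (-65.3210) = -517.4691
Denominator Σ(x_t−x̄)² = 1058.8889
r_2 = -517.4691 / 1058.8889 = -0.489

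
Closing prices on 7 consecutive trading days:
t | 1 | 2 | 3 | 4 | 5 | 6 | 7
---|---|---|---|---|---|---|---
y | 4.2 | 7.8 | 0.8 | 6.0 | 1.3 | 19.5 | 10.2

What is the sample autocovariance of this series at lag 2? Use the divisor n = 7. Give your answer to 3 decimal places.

3.230

Mean ȳ = (4.2 + 7.8 + 0.8 + 6.0 + 1.3 + 19.5 + 10.2)/7 = 7.1143
Deviations: -2.9143, 0.6857, -6.3143, -1.1143, -5.8143, 12.3857, 3.0857
Σ_{t=1}^{5}(y_t−ȳ)(y_{t+2}−ȳ) = 22.6082
γ_2 = 22.6082 / 7 = 3.230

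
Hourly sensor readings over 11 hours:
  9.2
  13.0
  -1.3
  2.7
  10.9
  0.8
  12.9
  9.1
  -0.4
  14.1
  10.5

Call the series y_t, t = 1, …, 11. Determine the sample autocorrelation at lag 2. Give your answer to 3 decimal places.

Mean ȳ = (9.2 + 13.0 − 1.3 + 2.7 + 10.9 + 0.8 + 12.9 + 9.1 − 0.4 + 14.1 + 10.5)/11 = 7.4091
Numerator Σ_{t=1}^{9}(y_t−ȳ)(y_{t+2}−ȳ) = -88.9147
Denominator Σ(y_t−ȳ)² = 336.6691
r_2 = -88.9147 / 336.6691 = -0.264

-0.264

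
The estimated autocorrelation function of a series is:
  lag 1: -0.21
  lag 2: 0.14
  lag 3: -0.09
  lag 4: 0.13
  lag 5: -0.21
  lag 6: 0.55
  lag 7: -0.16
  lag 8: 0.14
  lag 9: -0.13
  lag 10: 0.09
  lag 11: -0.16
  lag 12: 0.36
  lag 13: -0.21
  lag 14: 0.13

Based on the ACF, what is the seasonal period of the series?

The largest autocorrelation is r_6 = 0.55, with a weaker echo at lag 12 (0.36); the remaining lags stay at or below 0.14.
The dominant spike at lag 6 indicates a seasonal period of 6.

6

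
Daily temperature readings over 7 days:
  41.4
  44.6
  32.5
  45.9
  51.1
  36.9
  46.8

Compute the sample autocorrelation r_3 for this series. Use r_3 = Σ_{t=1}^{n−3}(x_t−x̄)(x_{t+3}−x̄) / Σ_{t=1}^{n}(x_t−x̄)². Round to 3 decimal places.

0.349

Mean x̄ = (41.4 + 44.6 + 32.5 + 45.9 + 51.1 + 36.9 + 46.8)/7 = 42.7429
Deviations from mean: -1.3429, 1.8571, -10.2429, 3.1571, 8.3571, -5.8429, 4.0571
Σ(x_t−x̄)(x_{t+3}−x̄) = (-4.2396) + (15.5204) + (59.8476) + (12.8090) = 83.9373
Denominator Σ(x_t−x̄)² = 240.5771
r_3 = 83.9373 / 240.5771 = 0.349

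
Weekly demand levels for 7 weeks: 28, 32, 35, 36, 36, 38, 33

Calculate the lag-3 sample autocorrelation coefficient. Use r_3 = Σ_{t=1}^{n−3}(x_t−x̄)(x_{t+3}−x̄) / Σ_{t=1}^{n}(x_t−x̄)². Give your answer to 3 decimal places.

-0.212

Mean x̄ = (28 + 32 + 35 + 36 + 36 + 38 + 33)/7 = 34.0000
Deviations from mean: -6.0000, -2.0000, 1.0000, 2.0000, 2.0000, 4.0000, -1.0000
Numerator Σ_{t=1}^{4}(x_t−x̄)(x_{t+3}−x̄) = -14.0000
Denominator Σ(x_t−x̄)² = 66.0000
r_3 = -14.0000 / 66.0000 = -0.212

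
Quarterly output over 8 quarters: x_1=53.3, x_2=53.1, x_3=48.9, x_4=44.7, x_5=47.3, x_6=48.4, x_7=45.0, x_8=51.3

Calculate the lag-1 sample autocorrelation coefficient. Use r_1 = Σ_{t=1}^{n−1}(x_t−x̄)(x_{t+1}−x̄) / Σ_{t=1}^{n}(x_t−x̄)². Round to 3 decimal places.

0.245

Mean x̄ = (53.3 + 53.1 + 48.9 + 44.7 + 47.3 + 48.4 + 45.0 + 51.3)/8 = 49.0000
Σ(x_t−x̄)(x_{t+1}−x̄) = (17.6300) + (-0.4100) + (0.4300) + (7.3100) + (1.0200) + (2.4000) + (-9.2000) = 19.1800
Denominator Σ(x_t−x̄)² = 78.3400
r_1 = 19.1800 / 78.3400 = 0.245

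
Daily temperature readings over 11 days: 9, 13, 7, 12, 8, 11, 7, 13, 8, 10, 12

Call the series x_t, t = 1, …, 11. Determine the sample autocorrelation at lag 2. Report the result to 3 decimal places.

Mean x̄ = (9 + 13 + 7 + 12 + 8 + 11 + 7 + 13 + 8 + 10 + 12)/11 = 10.0000
Numerator Σ_{t=1}^{9}(x_t−x̄)(x_{t+2}−x̄) = 28.0000
Denominator Σ(x_t−x̄)² = 54.0000
r_2 = 28.0000 / 54.0000 = 0.519

0.519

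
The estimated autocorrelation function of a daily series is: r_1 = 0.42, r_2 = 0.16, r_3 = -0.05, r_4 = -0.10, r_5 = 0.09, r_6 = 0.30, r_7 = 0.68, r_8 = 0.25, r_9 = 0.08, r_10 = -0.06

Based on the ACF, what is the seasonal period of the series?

The largest autocorrelation is r_7 = 0.68; the remaining lags stay at or below 0.42. The elevated value at lag 1 (0.42), dropping to 0.16 at lag 2, reflects decaying short-term dependence rather than seasonality.
The dominant spike at lag 7 indicates a seasonal period of 7.

7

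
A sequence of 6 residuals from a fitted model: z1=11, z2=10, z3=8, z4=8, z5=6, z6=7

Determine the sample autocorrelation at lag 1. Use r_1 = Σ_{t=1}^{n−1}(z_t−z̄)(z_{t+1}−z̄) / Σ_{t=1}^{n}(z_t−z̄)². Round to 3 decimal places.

Mean z̄ = (11 + 10 + 8 + 8 + 6 + 7)/6 = 8.3333
Numerator Σ_{t=1}^{5}(z_t−z̄)(z_{t+1}−z̄) = 7.8889
Denominator Σ(z_t−z̄)² = 17.3333
r_1 = 7.8889 / 17.3333 = 0.455

0.455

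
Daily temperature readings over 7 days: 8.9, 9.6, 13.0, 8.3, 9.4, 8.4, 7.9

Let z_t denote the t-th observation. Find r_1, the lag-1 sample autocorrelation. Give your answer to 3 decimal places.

Mean z̄ = (8.9 + 9.6 + 13.0 + 8.3 + 9.4 + 8.4 + 7.9)/7 = 9.3571
Σ(z_t−z̄)(z_{t+1}−z̄) = (-0.1110) + (0.8847) + (-3.8510) + (-0.0453) + (-0.0410) + (1.3947) = -1.7690
Denominator Σ(z_t−z̄)² = 17.6971
r_1 = -1.7690 / 17.6971 = -0.100

-0.100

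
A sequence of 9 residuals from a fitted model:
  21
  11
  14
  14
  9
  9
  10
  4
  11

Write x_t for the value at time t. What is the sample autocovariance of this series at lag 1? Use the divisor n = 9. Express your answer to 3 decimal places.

2.052

Mean x̄ = (21 + 11 + 14 + 14 + 9 + 9 + 10 + 4 + 11)/9 = 11.4444
Σ_{t=1}^{8}(x_t−x̄)(x_{t+1}−x̄) = 18.4691
γ_1 = 18.4691 / 9 = 2.052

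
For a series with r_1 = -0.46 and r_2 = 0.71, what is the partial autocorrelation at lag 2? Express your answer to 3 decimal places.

φ_{22} = (r_2 − r_1²) / (1 − r_1²)
r_1² = (-0.46)² = 0.2116
Numerator = 0.71 − 0.2116 = 0.4984; denominator = 1 − 0.2116 = 0.7884
φ_{22} = 0.4984 / 0.7884 = 0.632

0.632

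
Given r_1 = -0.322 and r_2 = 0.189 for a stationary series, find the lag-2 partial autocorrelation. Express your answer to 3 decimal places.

φ_{22} = (r_2 − r_1²) / (1 − r_1²)
r_1² = (-0.322)² = 0.103684
Numerator = 0.189 − 0.1037 = 0.0853; denominator = 1 − 0.1037 = 0.8963
φ_{22} = 0.0853 / 0.8963 = 0.095

0.095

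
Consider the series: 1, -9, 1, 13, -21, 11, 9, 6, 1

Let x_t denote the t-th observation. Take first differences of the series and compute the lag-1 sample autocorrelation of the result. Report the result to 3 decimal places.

First differences Δx: -10, 10, 12, -34, 32, -2, -3, -5
Mean of differences = 0.0000
Numerator Σ(Δx_t−Δx̄)(Δx_{t+1}−Δx̄) = -1519.0000
Denominator Σ(Δx_t−Δx̄)² = 2562.0000
r_1(Δx) = -1519.0000 / 2562.0000 = -0.593

-0.593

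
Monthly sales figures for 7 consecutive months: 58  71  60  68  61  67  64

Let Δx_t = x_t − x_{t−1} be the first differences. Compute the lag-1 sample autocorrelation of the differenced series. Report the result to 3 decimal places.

First differences Δx: 13, -11, 8, -7, 6, -3
Mean of differences = 1.0000
Numerator Σ(Δx_t−Δx̄)(Δx_{t+1}−Δx̄) = -344.0000
Denominator Σ(Δx_t−Δx̄)² = 442.0000
r_1(Δx) = -344.0000 / 442.0000 = -0.778

-0.778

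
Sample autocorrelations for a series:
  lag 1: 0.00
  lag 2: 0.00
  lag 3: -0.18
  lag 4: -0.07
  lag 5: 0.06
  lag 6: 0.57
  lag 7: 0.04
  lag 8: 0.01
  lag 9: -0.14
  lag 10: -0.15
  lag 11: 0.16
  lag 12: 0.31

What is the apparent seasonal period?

6

The largest autocorrelation is r_6 = 0.57, with a weaker echo at lag 12 (0.31); the remaining lags stay at or below 0.16.
The dominant spike at lag 6 indicates a seasonal period of 6.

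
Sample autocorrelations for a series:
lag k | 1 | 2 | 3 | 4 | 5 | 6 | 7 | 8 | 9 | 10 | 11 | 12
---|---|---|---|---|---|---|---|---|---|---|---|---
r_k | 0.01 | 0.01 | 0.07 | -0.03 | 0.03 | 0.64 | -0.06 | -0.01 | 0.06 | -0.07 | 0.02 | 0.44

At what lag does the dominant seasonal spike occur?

The largest autocorrelation is r_6 = 0.64, with a weaker echo at lag 12 (0.44); the remaining lags stay at or below 0.07.
The dominant spike at lag 6 indicates a seasonal period of 6.

6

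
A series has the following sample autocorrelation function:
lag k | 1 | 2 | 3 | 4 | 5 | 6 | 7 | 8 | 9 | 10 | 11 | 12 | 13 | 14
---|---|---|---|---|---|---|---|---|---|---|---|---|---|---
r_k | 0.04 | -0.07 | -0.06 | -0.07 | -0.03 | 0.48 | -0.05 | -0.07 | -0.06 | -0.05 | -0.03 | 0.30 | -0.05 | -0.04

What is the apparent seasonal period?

The largest autocorrelation is r_6 = 0.48, with a weaker echo at lag 12 (0.30); the remaining lags stay at or below 0.04.
The dominant spike at lag 6 indicates a seasonal period of 6.

6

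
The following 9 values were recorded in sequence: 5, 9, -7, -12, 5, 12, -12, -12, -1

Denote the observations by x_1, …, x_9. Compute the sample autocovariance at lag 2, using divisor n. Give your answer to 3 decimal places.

-59.822

Mean x̄ = (5 + 9 − 7 − 12 + 5 + 12 − 12 − 12 − 1)/9 = -1.4444
Σ_{t=1}^{7}(x_t−x̄)(x_{t+2}−x̄) = -538.3951
γ_2 = -538.3951 / 9 = -59.822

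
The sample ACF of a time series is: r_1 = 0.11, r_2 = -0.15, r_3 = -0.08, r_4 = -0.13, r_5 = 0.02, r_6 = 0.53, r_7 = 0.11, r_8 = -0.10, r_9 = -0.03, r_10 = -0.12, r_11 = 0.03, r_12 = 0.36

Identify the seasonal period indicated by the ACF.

The largest autocorrelation is r_6 = 0.53, with a weaker echo at lag 12 (0.36); the remaining lags stay at or below 0.11.
The dominant spike at lag 6 indicates a seasonal period of 6.

6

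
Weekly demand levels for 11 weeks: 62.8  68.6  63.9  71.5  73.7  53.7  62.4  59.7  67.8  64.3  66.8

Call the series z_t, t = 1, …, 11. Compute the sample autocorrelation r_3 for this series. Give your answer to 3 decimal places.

-0.234

Mean z̄ = (62.8 + 68.6 + 63.9 + 71.5 + 73.7 + 53.7 + 62.4 + 59.7 + 67.8 + 64.3 + 66.8)/11 = 65.0182
Numerator Σ_{t=1}^{8}(z_t−z̄)(z_{t+3}−z̄) = -72.8483
Denominator Σ(z_t−z̄)² = 311.0564
r_3 = -72.8483 / 311.0564 = -0.234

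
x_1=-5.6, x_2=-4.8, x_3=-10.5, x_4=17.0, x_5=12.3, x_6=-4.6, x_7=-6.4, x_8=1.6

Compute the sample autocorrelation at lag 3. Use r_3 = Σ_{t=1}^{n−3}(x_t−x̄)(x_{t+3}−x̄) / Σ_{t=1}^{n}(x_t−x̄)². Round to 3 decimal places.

-0.286

Mean x̄ = (-5.6 − 4.8 − 10.5 + 17.0 + 12.3 − 4.6 − 6.4 + 1.6)/8 = -0.1250
Deviations from mean: -5.4750, -4.6750, -10.3750, 17.1250, 12.4250, -4.4750, -6.2750, 1.7250
Numerator Σ_{t=1}^{5}(x_t−x̄)(x_{t+3}−x̄) = -191.4444
Denominator Σ(x_t−x̄)² = 669.4950
r_3 = -191.4444 / 669.4950 = -0.286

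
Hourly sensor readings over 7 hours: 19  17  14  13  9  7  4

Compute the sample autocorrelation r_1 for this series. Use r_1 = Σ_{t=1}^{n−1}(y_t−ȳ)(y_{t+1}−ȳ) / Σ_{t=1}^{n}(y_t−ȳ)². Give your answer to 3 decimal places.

0.560

Mean ȳ = (19 + 17 + 14 + 13 + 9 + 7 + 4)/7 = 11.8571
Deviations from mean: 7.1429, 5.1429, 2.1429, 1.1429, -2.8571, -4.8571, -7.8571
Numerator Σ_{t=1}^{6}(y_t−ȳ)(y_{t+1}−ȳ) = 98.9796
Denominator Σ(y_t−ȳ)² = 176.8571
r_1 = 98.9796 / 176.8571 = 0.560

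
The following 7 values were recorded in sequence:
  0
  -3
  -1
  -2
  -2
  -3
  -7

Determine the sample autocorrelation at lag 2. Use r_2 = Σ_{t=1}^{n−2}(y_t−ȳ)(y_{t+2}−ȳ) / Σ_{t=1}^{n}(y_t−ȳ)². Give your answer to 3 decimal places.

0.065

Mean ȳ = (0 − 3 − 1 − 2 − 2 − 3 − 7)/7 = -2.5714
Deviations from mean: 2.5714, -0.4286, 1.5714, 0.5714, 0.5714, -0.4286, -4.4286
Σ(y_t−ȳ)(y_{t+2}−ȳ) = (4.0408) + (-0.2449) + (0.8980) + (-0.2449) + (-2.5306) = 1.9184
Denominator Σ(y_t−ȳ)² = 29.7143
r_2 = 1.9184 / 29.7143 = 0.065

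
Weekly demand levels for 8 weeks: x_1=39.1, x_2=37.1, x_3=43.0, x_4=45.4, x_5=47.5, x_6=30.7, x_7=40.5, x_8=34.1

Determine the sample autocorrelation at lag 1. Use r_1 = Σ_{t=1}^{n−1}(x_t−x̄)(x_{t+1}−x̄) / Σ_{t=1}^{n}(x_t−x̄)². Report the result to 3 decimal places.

Mean x̄ = (39.1 + 37.1 + 43.0 + 45.4 + 47.5 + 30.7 + 40.5 + 34.1)/8 = 39.6750
Numerator Σ_{t=1}^{7}(x_t−x̄)(x_{t+1}−x̄) = -25.4806
Denominator Σ(x_t−x̄)² = 224.3350
r_1 = -25.4806 / 224.3350 = -0.114

-0.114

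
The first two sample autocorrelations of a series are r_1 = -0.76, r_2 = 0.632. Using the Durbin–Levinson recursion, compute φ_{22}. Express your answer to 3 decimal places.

φ_{22} = (r_2 − r_1²) / (1 − r_1²)
r_1² = (-0.76)² = 0.5776
Numerator = 0.632 − 0.5776 = 0.0544; denominator = 1 − 0.5776 = 0.4224
φ_{22} = 0.0544 / 0.4224 = 0.129

0.129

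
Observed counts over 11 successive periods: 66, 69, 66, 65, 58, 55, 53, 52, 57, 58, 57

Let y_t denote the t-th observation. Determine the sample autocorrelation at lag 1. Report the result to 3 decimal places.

0.770

Mean ȳ = (66 + 69 + 66 + 65 + 58 + 55 + 53 + 52 + 57 + 58 + 57)/11 = 59.6364
Numerator Σ_{t=1}^{10}(y_t−ȳ)(y_{t+1}−ȳ) = 262.3223
Denominator Σ(y_t−ȳ)² = 340.5455
r_1 = 262.3223 / 340.5455 = 0.770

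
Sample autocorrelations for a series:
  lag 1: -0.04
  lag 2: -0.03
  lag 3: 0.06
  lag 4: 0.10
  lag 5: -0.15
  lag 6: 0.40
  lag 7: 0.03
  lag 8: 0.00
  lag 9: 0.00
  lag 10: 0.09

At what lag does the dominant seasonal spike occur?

The largest autocorrelation is r_6 = 0.40; the remaining lags stay at or below 0.10.
The dominant spike at lag 6 indicates a seasonal period of 6.

6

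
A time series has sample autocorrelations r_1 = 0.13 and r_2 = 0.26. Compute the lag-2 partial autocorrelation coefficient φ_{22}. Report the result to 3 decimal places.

φ_{22} = (r_2 − r_1²) / (1 − r_1²)
r_1² = (0.13)² = 0.0169
Numerator = 0.26 − 0.0169 = 0.2431; denominator = 1 − 0.0169 = 0.9831
φ_{22} = 0.2431 / 0.9831 = 0.247

0.247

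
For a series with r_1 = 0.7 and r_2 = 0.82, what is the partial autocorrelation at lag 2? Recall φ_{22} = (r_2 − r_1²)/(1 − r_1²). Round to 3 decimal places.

0.647

φ_{22} = (r_2 − r_1²) / (1 − r_1²)
r_1² = (0.7)² = 0.49
Numerator = 0.82 − 0.4900 = 0.3300; denominator = 1 − 0.4900 = 0.5100
φ_{22} = 0.3300 / 0.5100 = 0.647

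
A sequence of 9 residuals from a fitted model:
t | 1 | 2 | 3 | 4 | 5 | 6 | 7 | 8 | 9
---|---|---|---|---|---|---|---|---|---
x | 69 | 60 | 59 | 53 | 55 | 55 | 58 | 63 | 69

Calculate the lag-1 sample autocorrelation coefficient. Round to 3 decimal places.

Mean x̄ = (69 + 60 + 59 + 53 + 55 + 55 + 58 + 63 + 69)/9 = 60.1111
Numerator Σ_{t=1}^{8}(x_t−x̄)(x_{t+1}−x̄) = 99.8765
Denominator Σ(x_t−x̄)² = 274.8889
r_1 = 99.8765 / 274.8889 = 0.363

0.363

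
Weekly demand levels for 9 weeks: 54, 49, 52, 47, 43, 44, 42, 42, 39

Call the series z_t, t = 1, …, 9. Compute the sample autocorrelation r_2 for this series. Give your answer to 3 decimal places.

Mean z̄ = (54 + 49 + 52 + 47 + 43 + 44 + 42 + 42 + 39)/9 = 45.7778
Σ(z_t−z̄)(z_{t+2}−z̄) = (51.1605) + (3.9383) + (-17.2840) + (-2.1728) + (10.4938) + (6.7160) + (25.6049) = 78.4568
Denominator Σ(z_t−z̄)² = 203.5556
r_2 = 78.4568 / 203.5556 = 0.385

0.385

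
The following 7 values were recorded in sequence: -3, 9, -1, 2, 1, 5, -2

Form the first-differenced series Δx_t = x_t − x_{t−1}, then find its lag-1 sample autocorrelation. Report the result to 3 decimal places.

First differences Δx: 12, -10, 3, -1, 4, -7
Mean of differences = 0.1667
Numerator Σ(Δx_t−Δx̄)(Δx_{t+1}−Δx̄) = -184.3611
Denominator Σ(Δx_t−Δx̄)² = 318.8333
r_1(Δx) = -184.3611 / 318.8333 = -0.578

-0.578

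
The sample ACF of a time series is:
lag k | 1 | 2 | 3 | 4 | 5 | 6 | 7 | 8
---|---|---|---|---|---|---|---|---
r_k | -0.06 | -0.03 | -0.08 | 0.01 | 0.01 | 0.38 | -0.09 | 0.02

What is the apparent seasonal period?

6

The largest autocorrelation is r_6 = 0.38; the remaining lags stay at or below 0.02.
The dominant spike at lag 6 indicates a seasonal period of 6.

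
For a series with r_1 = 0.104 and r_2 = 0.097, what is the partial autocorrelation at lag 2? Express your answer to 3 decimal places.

φ_{22} = (r_2 − r_1²) / (1 − r_1²)
r_1² = (0.104)² = 0.010816
Numerator = 0.097 − 0.0108 = 0.0862; denominator = 1 − 0.0108 = 0.9892
φ_{22} = 0.0862 / 0.9892 = 0.087

0.087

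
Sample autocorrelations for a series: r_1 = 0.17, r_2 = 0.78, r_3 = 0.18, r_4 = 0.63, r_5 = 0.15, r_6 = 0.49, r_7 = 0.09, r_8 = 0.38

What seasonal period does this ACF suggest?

The largest autocorrelation is r_2 = 0.78, with weaker echoes at lags 4 (0.63), 6 (0.49) and 8 (0.38); the remaining lags stay at or below 0.18.
The dominant spike at lag 2 indicates a seasonal period of 2.

2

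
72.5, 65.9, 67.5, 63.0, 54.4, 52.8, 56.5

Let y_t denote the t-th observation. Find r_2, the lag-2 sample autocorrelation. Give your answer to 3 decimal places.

Mean ȳ = (72.5 + 65.9 + 67.5 + 63.0 + 54.4 + 52.8 + 56.5)/7 = 61.8000
Numerator Σ_{t=1}^{5}(y_t−ȳ)(y_{t+2}−ȳ) = 52.1500
Denominator Σ(y_t−ȳ)² = 329.0800
r_2 = 52.1500 / 329.0800 = 0.158

0.158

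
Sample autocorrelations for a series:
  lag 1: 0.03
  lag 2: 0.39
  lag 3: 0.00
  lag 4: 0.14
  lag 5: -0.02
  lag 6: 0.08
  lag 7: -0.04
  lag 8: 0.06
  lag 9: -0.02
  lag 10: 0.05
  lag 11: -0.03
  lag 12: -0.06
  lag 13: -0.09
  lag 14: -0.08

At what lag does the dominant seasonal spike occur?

The largest autocorrelation is r_2 = 0.39; the remaining lags stay at or below 0.14.
The dominant spike at lag 2 indicates a seasonal period of 2.

2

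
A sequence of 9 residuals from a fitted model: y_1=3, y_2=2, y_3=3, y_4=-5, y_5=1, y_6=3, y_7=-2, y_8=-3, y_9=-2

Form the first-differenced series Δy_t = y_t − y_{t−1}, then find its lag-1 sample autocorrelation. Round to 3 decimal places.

-0.420

First differences Δy: -1, 1, -8, 6, 2, -5, -1, 1
Mean of differences = -0.6250
Numerator Σ(Δy_t−Δȳ)(Δy_{t+1}−Δȳ) = -54.5156
Denominator Σ(Δy_t−Δȳ)² = 129.8750
r_1(Δy) = -54.5156 / 129.8750 = -0.420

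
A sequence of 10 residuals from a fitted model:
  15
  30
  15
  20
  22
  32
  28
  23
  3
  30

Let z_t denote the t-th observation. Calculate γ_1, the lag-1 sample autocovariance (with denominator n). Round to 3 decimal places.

Mean z̄ = (15 + 30 + 15 + 20 + 22 + 32 + 28 + 23 + 3 + 30)/10 = 21.8000
Σ_{t=1}^{9}(z_t−z̄)(z_{t+1}−z̄) = -203.6400
γ_1 = -203.6400 / 10 = -20.364

-20.364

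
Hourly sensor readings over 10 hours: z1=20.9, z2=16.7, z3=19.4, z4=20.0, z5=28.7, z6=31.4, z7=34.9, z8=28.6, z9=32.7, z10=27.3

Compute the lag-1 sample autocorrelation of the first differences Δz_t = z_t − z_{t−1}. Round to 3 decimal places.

-0.265

First differences Δz: -4.2, 2.7, 0.6, 8.7, 2.7, 3.5, -6.3, 4.1, -5.4
Mean of differences = 0.7111
Numerator Σ(Δz_t−Δz̄)(Δz_{t+1}−Δz̄) = -53.4635
Denominator Σ(Δz_t−Δz̄)² = 201.6289
r_1(Δz) = -53.4635 / 201.6289 = -0.265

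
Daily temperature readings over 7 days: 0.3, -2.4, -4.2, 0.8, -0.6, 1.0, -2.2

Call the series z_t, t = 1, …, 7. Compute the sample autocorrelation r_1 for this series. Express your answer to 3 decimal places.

Mean z̄ = (0.3 − 2.4 − 4.2 + 0.8 − 0.6 + 1.0 − 2.2)/7 = -1.0429
Deviations from mean: 1.3429, -1.3571, -3.1571, 1.8429, 0.4429, 2.0429, -1.1571
Σ(z_t−z̄)(z_{t+1}−z̄) = (-1.8224) + (4.2847) + (-5.8182) + (0.8161) + (0.9047) + (-2.3639) = -3.9990
Denominator Σ(z_t−z̄)² = 22.7171
r_1 = -3.9990 / 22.7171 = -0.176

-0.176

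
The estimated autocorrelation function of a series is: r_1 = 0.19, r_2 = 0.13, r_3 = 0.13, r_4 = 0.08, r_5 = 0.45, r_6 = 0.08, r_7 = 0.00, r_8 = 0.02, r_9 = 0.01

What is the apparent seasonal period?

The largest autocorrelation is r_5 = 0.45; the remaining lags stay at or below 0.19.
The dominant spike at lag 5 indicates a seasonal period of 5.

5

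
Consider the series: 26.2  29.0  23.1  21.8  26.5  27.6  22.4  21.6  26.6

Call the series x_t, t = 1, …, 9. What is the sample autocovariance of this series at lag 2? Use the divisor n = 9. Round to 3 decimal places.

-4.803

Mean x̄ = (26.2 + 29.0 + 23.1 + 21.8 + 26.5 + 27.6 + 22.4 + 21.6 + 26.6)/9 = 24.9778
Σ_{t=1}^{7}(x_t−x̄)(x_{t+2}−x̄) = -43.2310
γ_2 = -43.2310 / 9 = -4.803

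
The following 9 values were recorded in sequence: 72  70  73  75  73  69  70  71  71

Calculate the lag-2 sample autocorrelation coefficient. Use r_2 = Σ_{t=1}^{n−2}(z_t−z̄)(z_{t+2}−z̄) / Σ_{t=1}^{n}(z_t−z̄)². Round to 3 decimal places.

Mean z̄ = (72 + 70 + 73 + 75 + 73 + 69 + 70 + 71 + 71)/9 = 71.5556
Σ(z_t−z̄)(z_{t+2}−z̄) = (0.6420) + (-5.3580) + (2.0864) + (-8.8025) + (-2.2469) + (1.4198) + (0.8642) = -11.3951
Denominator Σ(z_t−z̄)² = 28.2222
r_2 = -11.3951 / 28.2222 = -0.404

-0.404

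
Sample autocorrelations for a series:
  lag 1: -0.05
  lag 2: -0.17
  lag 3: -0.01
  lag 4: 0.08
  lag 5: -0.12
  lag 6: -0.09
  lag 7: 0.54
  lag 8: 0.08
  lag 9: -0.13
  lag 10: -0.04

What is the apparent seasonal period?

The largest autocorrelation is r_7 = 0.54; the remaining lags stay at or below 0.08.
The dominant spike at lag 7 indicates a seasonal period of 7.

7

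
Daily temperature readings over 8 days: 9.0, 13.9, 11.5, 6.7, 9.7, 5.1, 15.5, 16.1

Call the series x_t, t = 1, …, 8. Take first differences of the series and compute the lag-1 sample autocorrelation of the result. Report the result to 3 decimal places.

First differences Δx: 4.9, -2.4, -4.8, 3.0, -4.6, 10.4, 0.6
Mean of differences = 1.0143
Numerator Σ(Δx_t−Δx̄)(Δx_{t+1}−Δx̄) = -72.6916
Denominator Σ(Δx_t−Δx̄)² = 184.2886
r_1(Δx) = -72.6916 / 184.2886 = -0.394

-0.394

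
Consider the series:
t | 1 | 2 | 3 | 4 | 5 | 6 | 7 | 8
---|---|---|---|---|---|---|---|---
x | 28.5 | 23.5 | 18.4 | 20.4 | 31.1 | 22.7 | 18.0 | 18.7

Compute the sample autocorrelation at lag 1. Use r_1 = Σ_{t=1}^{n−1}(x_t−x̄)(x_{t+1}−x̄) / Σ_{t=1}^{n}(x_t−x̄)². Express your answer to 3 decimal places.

0.063

Mean x̄ = (28.5 + 23.5 + 18.4 + 20.4 + 31.1 + 22.7 + 18.0 + 18.7)/8 = 22.6625
Deviations from mean: 5.8375, 0.8375, -4.2625, -2.2625, 8.4375, 0.0375, -4.6625, -3.9625
Numerator Σ_{t=1}^{7}(x_t−x̄)(x_{t+1}−x̄) = 10.4898
Denominator Σ(x_t−x̄)² = 166.6988
r_1 = 10.4898 / 166.6988 = 0.063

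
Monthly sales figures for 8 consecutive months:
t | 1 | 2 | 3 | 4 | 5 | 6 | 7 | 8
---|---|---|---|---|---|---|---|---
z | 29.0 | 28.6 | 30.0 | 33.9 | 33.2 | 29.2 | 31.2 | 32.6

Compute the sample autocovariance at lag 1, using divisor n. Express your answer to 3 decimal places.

0.835

Mean z̄ = (29.0 + 28.6 + 30.0 + 33.9 + 33.2 + 29.2 + 31.2 + 32.6)/8 = 30.9625
Deviations: -1.9625, -2.3625, -0.9625, 2.9375, 2.2375, -1.7625, 0.2375, 1.6375
Σ_{t=1}^{7}(z_t−z̄)(z_{t+1}−z̄) = 6.6823
γ_1 = 6.6823 / 8 = 0.835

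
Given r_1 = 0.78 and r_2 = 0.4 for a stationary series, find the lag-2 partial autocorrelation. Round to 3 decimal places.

φ_{22} = (r_2 − r_1²) / (1 − r_1²)
r_1² = (0.78)² = 0.6084
Numerator = 0.4 − 0.6084 = -0.2084; denominator = 1 − 0.6084 = 0.3916
φ_{22} = -0.2084 / 0.3916 = -0.532

-0.532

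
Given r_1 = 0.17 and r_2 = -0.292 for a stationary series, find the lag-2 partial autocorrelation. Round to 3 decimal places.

φ_{22} = (r_2 − r_1²) / (1 − r_1²)
r_1² = (0.17)² = 0.0289
Numerator = -0.292 − 0.0289 = -0.3209; denominator = 1 − 0.0289 = 0.9711
φ_{22} = -0.3209 / 0.9711 = -0.330

-0.330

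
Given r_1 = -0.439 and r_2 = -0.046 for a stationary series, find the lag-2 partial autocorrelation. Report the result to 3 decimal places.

-0.296

φ_{22} = (r_2 − r_1²) / (1 − r_1²)
r_1² = (-0.439)² = 0.192721
Numerator = -0.046 − 0.1927 = -0.2387; denominator = 1 − 0.1927 = 0.8073
φ_{22} = -0.2387 / 0.8073 = -0.296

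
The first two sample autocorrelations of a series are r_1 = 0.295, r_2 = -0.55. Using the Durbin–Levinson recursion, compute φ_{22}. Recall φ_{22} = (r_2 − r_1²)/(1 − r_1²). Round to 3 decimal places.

-0.698

φ_{22} = (r_2 − r_1²) / (1 − r_1²)
r_1² = (0.295)² = 0.087025
Numerator = -0.55 − 0.0870 = -0.6370; denominator = 1 − 0.0870 = 0.9130
φ_{22} = -0.6370 / 0.9130 = -0.698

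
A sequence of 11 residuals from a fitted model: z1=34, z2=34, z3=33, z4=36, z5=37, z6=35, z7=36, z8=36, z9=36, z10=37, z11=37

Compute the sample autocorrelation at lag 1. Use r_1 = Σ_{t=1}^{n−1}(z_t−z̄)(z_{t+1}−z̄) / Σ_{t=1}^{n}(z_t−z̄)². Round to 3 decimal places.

0.426

Mean z̄ = (34 + 34 + 33 + 36 + 37 + 35 + 36 + 36 + 36 + 37 + 37)/11 = 35.5455
Numerator Σ_{t=1}^{10}(z_t−z̄)(z_{t+1}−z̄) = 7.9752
Denominator Σ(z_t−z̄)² = 18.7273
r_1 = 7.9752 / 18.7273 = 0.426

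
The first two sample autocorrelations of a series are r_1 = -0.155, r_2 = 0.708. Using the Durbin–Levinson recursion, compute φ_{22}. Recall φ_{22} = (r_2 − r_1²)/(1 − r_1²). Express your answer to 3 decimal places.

0.701

φ_{22} = (r_2 − r_1²) / (1 − r_1²)
r_1² = (-0.155)² = 0.024025
Numerator = 0.708 − 0.0240 = 0.6840; denominator = 1 − 0.0240 = 0.9760
φ_{22} = 0.6840 / 0.9760 = 0.701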